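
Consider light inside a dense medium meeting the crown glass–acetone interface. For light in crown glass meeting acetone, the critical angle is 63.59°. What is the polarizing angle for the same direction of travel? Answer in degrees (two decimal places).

θ_B ≈ 41.85°

At the critical angle sin θ_c = n₂/n₁, giving n₂/n₁ = sin 63.59° = 0.8956.
Then tan θ_B = n₂/n₁ = 0.8956, so θ_B = arctan 0.8956 = 41.85°.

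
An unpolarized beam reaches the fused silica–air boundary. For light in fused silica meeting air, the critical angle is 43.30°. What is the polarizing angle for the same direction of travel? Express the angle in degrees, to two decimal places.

sin θ_c = n₂/n₁, so n₂/n₁ = sin 43.30° = 0.6858.
Brewster: tan θ_B = n₂/n₁ = 0.6858.
θ_B = arctan(0.6858) = 34.44°.

θ_B ≈ 34.44°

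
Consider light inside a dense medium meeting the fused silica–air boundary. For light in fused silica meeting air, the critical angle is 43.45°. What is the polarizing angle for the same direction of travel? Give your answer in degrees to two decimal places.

θ_B ≈ 34.52°

sin θ_c = n₂/n₁, so n₂/n₁ = sin 43.45° = 0.6877.
Brewster: tan θ_B = n₂/n₁ = 0.6877.
θ_B = arctan(0.6877) = 34.52°.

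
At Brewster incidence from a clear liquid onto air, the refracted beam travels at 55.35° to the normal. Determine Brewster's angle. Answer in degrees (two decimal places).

At Brewster's angle the reflected and refracted rays are perpendicular, so θ_B + θ_t = 90°.
θ_B = 90° − 55.35° = 34.65°.

θ_B ≈ 34.65°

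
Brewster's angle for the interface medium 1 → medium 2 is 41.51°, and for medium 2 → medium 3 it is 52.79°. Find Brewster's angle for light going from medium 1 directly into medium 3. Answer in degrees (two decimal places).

θ_B ≈ 49.37°

n₂/n₁ = tan 41.51° = 0.8850 and n₃/n₂ = tan 52.79° = 1.3170.
Multiplying, n₃/n₁ = 0.8850 × 1.3170 = 1.1656, and θ_B(1→3) = arctan 1.1656 = 49.37°.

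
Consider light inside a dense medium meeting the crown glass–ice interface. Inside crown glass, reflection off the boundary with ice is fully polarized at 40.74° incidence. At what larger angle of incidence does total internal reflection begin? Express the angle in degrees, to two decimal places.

From Brewster, n₂/n₁ = tan θ_B = tan 40.74° = 0.8614.
Then sin θ_c = n₂/n₁ = 0.8614, so θ_c = arcsin 0.8614 = 59.47°.

θ_c ≈ 59.47°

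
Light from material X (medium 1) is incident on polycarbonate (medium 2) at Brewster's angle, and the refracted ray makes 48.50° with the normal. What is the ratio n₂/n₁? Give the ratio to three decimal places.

At Brewster incidence θ_B = 90° − θ_t = 90° − 48.50° = 41.50°.
Then n₂/n₁ = tan θ_B = tan 41.50° = 0.885.

n₂/n₁ ≈ 0.885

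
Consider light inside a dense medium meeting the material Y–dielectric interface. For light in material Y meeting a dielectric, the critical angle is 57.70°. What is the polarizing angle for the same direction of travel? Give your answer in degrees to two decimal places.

sin θ_c = n₂/n₁, so n₂/n₁ = sin 57.70° = 0.8453.
Brewster: tan θ_B = n₂/n₁ = 0.8453.
θ_B = arctan(0.8453) = 40.21°.

θ_B ≈ 40.21°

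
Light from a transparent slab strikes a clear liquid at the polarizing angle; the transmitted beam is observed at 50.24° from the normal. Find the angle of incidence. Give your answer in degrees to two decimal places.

Brewster's condition makes the reflected and refracted beams perpendicular: θ_B + θ_t = 90°.
So θ_B = 90° − θ_t = 90° − 50.24° = 39.76°.

θ_B ≈ 39.76°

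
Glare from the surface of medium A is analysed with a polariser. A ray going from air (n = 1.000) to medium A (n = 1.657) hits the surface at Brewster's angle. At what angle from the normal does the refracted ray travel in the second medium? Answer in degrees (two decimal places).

θ_t ≈ 31.11°

First find Brewster's angle: tan θ_B = 1.657/1.000 = 1.6570, giving θ_B = 58.89°.
At Brewster's angle the reflected and refracted rays are perpendicular, so θ_t = 90° − θ_B = 90° − 58.89° = 31.11°.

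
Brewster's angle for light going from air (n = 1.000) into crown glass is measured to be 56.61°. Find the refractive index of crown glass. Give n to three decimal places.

n ≈ 1.517

At Brewster's angle, tan θ_B = n₂/n₁ with n₁ on the incident side (air) and n₂ on the transmitted side (crown glass).
n₂ = n₁ tan θ_B = 1.000 × tan 56.61° = 1.517.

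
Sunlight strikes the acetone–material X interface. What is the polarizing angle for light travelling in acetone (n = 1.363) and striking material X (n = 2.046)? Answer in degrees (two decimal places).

θ_B ≈ 56.33°

Brewster's condition: tan θ_B = n₂/n₁ = 2.046/1.363 = 1.5011.
So θ_B = arctan 1.5011 = 56.33°.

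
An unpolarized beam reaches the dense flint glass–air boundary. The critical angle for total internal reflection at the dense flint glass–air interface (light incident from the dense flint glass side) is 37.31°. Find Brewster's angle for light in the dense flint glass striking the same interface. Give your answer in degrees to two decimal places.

θ_B ≈ 31.22°

n₂/n₁ = sin θ_c = sin 37.31° = 0.6061.
tan θ_B equals the same ratio, so θ_B = arctan(0.6061) = 31.22°.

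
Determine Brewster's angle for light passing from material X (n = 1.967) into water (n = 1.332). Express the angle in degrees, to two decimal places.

θ_B ≈ 34.10°

tan θ_B = n₂/n₁ = 1.332/1.967 = 0.6772.
So θ_B = arctan 0.6772 = 34.10°.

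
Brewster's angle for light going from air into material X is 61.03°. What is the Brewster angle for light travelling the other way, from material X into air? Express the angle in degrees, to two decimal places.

tan θ_B' = n₁/n₂ = 1/tan θ_B, so θ_B' = 90° − θ_B.
θ_B' = 90° − 61.03° = 28.97°.

θ_B' ≈ 28.97°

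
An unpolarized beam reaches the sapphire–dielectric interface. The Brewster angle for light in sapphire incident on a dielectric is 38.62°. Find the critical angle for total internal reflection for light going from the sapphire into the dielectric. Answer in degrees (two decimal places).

From Brewster, n₂/n₁ = tan θ_B = tan 38.62° = 0.7989.
Then sin θ_c = n₂/n₁ = 0.7989, so θ_c = arcsin 0.7989 = 53.02°.

θ_c ≈ 53.02°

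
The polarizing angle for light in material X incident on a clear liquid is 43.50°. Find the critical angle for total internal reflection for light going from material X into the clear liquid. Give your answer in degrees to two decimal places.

θ_c ≈ 71.62°

From Brewster, n₂/n₁ = tan θ_B = tan 43.50° = 0.9490.
Then sin θ_c = n₂/n₁ = 0.9490, so θ_c = arcsin 0.9490 = 71.62°.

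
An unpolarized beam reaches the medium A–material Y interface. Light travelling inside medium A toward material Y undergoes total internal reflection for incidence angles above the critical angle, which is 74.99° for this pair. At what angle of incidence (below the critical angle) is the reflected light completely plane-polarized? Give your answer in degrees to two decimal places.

sin θ_c = n₂/n₁, so n₂/n₁ = sin 74.99° = 0.9659.
Brewster: tan θ_B = n₂/n₁ = 0.9659.
θ_B = arctan(0.9659) = 44.01°.

θ_B ≈ 44.01°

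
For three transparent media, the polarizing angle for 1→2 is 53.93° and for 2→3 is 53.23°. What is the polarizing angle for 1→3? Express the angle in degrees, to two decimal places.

θ_B ≈ 61.44°

tan θ_B(1→2) = n₂/n₁ = tan 53.93° = 1.3729.
tan θ_B(2→3) = n₃/n₂ = tan 53.23° = 1.3382.
Multiplying, n₃/n₁ = 1.3729 × 1.3382 = 1.8371, and θ_B(1→3) = arctan 1.8371 = 61.44°.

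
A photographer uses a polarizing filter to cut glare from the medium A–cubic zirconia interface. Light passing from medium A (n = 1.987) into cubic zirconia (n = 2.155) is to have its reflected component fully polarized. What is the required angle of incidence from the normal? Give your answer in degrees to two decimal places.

Here n₂/n₁ = 2.155/1.987 = 1.0845, and Brewster's law gives tan θ_B = n₂/n₁.
θ_B = arctan(1.0845) = 47.32°.

θ_B ≈ 47.32°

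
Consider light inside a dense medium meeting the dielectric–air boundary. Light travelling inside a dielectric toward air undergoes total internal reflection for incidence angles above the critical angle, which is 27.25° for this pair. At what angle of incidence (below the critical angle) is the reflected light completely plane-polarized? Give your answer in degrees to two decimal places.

sin θ_c = n₂/n₁, so n₂/n₁ = sin 27.25° = 0.4579.
Brewster: tan θ_B = n₂/n₁ = 0.4579.
θ_B = arctan(0.4579) = 24.60°.

θ_B ≈ 24.60°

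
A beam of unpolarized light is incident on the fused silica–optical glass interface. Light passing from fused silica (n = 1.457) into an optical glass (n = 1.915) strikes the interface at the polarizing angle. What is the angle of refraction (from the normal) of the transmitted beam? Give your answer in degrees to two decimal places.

θ_t ≈ 37.27°

θ_B = arctan(n₂/n₁) = arctan(1.915/1.457) = 52.73°.
Since θ_B + θ_t = 90° at Brewster incidence, θ_t = 90° − 52.73° = 37.27°.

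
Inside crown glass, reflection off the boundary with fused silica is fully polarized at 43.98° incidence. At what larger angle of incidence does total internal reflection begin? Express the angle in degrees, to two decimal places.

n₂/n₁ = tan 43.98° = 0.9650; the critical angle satisfies sin θ_c = n₂/n₁.
θ_c = arcsin(0.9650) = 74.80°.

θ_c ≈ 74.80°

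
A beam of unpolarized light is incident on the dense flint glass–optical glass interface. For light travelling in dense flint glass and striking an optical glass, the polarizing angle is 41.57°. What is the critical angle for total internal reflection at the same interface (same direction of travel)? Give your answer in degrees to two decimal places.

θ_c ≈ 62.49°

n₂/n₁ = tan 41.57° = 0.8869; the critical angle satisfies sin θ_c = n₂/n₁.
θ_c = arcsin(0.8869) = 62.49°.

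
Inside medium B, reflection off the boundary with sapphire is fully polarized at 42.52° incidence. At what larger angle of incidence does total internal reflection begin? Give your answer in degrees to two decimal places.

θ_c ≈ 66.49°

n₂/n₁ = tan 42.52° = 0.9170; the critical angle satisfies sin θ_c = n₂/n₁.
θ_c = arcsin(0.9170) = 66.49°.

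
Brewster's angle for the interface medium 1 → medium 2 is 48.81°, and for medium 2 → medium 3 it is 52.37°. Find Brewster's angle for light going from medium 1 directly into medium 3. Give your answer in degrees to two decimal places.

tan θ_B(1→2) = n₂/n₁ = tan 48.81° = 1.1427.
tan θ_B(2→3) = n₃/n₂ = tan 52.37° = 1.2971.
Multiplying, n₃/n₁ = 1.1427 × 1.2971 = 1.4822, and θ_B(1→3) = arctan 1.4822 = 55.99°.

θ_B ≈ 55.99°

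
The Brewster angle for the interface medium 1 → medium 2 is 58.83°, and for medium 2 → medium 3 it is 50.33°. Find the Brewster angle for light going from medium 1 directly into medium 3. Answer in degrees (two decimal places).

θ_B ≈ 63.36°

Each Brewster angle gives a ratio: n₂/n₁ = tan 58.83° = 1.6531, n₃/n₂ = tan 50.33° = 1.2058.
So n₃/n₁ = (n₂/n₁)(n₃/n₂) = 1.6531 × 1.2058 = 1.9934.
θ_B(1→3) = arctan(1.9934) = 63.36°.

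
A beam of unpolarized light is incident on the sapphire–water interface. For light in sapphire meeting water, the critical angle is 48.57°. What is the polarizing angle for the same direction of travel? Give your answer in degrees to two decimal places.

θ_B ≈ 36.86°

sin θ_c = n₂/n₁, so n₂/n₁ = sin 48.57° = 0.7498.
Brewster: tan θ_B = n₂/n₁ = 0.7498.
θ_B = arctan(0.7498) = 36.86°.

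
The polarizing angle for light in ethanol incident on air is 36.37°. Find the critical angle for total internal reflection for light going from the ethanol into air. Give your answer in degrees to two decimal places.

tan θ_B = n₂/n₁ = tan 36.37° = 0.7365.
Total internal reflection: sin θ_c = n₂/n₁ = 0.7365.
θ_c = arcsin(0.7365) = 47.43°.

θ_c ≈ 47.43°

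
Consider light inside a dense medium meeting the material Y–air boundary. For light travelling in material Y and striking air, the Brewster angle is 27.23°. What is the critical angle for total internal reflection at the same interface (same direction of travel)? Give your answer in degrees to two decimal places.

n₂/n₁ = tan 27.23° = 0.5146; the critical angle satisfies sin θ_c = n₂/n₁.
θ_c = arcsin(0.5146) = 30.97°.

θ_c ≈ 30.97°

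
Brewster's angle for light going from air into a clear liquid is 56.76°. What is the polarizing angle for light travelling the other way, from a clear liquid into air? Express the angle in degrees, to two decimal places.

tan θ_B' = n₁/n₂ = 1/tan θ_B, so θ_B' = 90° − θ_B.
θ_B' = 90° − 56.76° = 33.24°.

θ_B' ≈ 33.24°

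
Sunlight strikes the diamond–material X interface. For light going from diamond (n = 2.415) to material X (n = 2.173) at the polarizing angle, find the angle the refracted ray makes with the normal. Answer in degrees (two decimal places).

tan θ_B = n₂/n₁ = 2.173/2.415 = 0.8998, so θ_B = 41.98°.
The refracted ray is perpendicular to the reflected ray, so θ_t = 90° − θ_B = 48.02°.

θ_t ≈ 48.02°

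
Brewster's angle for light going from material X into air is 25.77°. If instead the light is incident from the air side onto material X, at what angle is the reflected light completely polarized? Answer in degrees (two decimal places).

The two Brewster angles are complementary: θ_B' = 90° − θ_B = 90° − 25.77° = 64.23°.

θ_B' ≈ 64.23°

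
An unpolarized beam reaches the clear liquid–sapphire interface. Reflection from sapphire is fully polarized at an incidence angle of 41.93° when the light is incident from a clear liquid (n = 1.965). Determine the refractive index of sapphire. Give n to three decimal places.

At the polarizing angle, tan θ_B = n₂/n₁ with n₁ on the incident side (a clear liquid) and n₂ on the transmitted side (sapphire).
n₂ = n₁ tan θ_B = 1.965 × tan 41.93° = 1.765.

n ≈ 1.765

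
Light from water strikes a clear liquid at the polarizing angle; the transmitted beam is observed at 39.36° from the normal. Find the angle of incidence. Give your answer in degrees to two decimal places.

At Brewster's angle the reflected and refracted rays are perpendicular, so θ_B + θ_t = 90°.
θ_B = 90° − 39.36° = 50.64°.

θ_B ≈ 50.64°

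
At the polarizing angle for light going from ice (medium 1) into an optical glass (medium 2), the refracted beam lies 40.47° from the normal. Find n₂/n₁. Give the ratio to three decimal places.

n₂/n₁ ≈ 1.172

θ_B + θ_t = 90°, so θ_B = 90° − 40.47° = 49.53°.
Then n₂/n₁ = tan θ_B = tan 49.53° = 1.172.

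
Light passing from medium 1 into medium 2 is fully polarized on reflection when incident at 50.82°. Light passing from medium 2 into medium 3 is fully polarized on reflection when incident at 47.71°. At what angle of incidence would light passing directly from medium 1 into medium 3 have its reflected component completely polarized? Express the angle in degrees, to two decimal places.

θ_B ≈ 53.45°

tan θ_B(1→2) = n₂/n₁ = tan 50.82° = 1.2270.
tan θ_B(2→3) = n₃/n₂ = tan 47.71° = 1.0994.
So n₃/n₁ = (n₂/n₁)(n₃/n₂) = 1.2270 × 1.0994 = 1.3489.
θ_B(1→3) = arctan(1.3489) = 53.45°.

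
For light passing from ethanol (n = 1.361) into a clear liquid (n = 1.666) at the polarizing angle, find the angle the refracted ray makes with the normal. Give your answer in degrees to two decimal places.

θ_B = arctan(n₂/n₁) = arctan(1.666/1.361) = 50.75°.
At Brewster's angle the reflected and refracted rays are perpendicular, so θ_t = 90° − θ_B = 90° − 50.75° = 39.25°.

θ_t ≈ 39.25°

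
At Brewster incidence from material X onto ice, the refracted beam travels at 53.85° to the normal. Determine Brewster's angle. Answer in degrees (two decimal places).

At Brewster's angle the reflected and refracted rays are perpendicular, so θ_B + θ_t = 90°.
θ_B = 90° − 53.85° = 36.15°.

θ_B ≈ 36.15°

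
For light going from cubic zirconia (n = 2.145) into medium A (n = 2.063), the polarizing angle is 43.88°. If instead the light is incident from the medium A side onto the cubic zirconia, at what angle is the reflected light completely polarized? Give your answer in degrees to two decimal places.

The two Brewster angles are complementary: θ_B' = 90° − θ_B = 90° − 43.88° = 46.12°.

θ_B' ≈ 46.12°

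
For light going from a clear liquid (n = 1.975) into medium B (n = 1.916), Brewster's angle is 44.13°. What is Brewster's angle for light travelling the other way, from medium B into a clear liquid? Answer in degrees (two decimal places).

θ_B' ≈ 45.87°

The two Brewster angles are complementary: θ_B' = 90° − θ_B = 90° − 44.13° = 45.87°.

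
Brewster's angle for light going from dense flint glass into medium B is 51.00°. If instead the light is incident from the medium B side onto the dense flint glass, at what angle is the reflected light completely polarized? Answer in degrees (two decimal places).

θ_B' ≈ 39.00°

The two Brewster angles are complementary: θ_B' = 90° − θ_B = 90° − 51.00° = 39.00°.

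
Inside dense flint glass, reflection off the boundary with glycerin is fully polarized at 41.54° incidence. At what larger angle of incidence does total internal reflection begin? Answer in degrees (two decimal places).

From Brewster, n₂/n₁ = tan θ_B = tan 41.54° = 0.8860.
Then sin θ_c = n₂/n₁ = 0.8860, so θ_c = arcsin 0.8860 = 62.37°.

θ_c ≈ 62.37°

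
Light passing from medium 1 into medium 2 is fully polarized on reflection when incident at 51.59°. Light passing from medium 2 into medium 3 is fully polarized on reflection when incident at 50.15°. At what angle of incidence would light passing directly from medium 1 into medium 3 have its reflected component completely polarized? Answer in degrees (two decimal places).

θ_B ≈ 56.50°

n₂/n₁ = tan 51.59° = 1.2612 and n₃/n₂ = tan 50.15° = 1.1981.
So n₃/n₁ = (n₂/n₁)(n₃/n₂) = 1.2612 × 1.1981 = 1.5111.
θ_B(1→3) = arctan(1.5111) = 56.50°.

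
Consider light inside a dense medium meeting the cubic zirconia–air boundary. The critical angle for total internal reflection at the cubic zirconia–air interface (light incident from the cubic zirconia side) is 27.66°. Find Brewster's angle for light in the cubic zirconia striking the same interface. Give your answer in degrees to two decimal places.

θ_B ≈ 24.90°

sin θ_c = n₂/n₁, so n₂/n₁ = sin 27.66° = 0.4642.
Brewster: tan θ_B = n₂/n₁ = 0.4642.
θ_B = arctan(0.4642) = 24.90°.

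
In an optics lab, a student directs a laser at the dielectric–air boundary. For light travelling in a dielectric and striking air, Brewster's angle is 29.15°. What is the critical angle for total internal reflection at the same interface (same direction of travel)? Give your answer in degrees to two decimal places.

From Brewster, n₂/n₁ = tan θ_B = tan 29.15° = 0.5577.
Then sin θ_c = n₂/n₁ = 0.5577, so θ_c = arcsin 0.5577 = 33.90°.

θ_c ≈ 33.90°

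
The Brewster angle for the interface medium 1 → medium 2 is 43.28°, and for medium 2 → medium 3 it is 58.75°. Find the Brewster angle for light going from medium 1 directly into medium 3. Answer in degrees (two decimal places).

θ_B ≈ 57.20°

n₂/n₁ = tan 43.28° = 0.9417 and n₃/n₂ = tan 58.75° = 1.6479.
So n₃/n₁ = (n₂/n₁)(n₃/n₂) = 0.9417 × 1.6479 = 1.5519.
θ_B(1→3) = arctan(1.5519) = 57.20°.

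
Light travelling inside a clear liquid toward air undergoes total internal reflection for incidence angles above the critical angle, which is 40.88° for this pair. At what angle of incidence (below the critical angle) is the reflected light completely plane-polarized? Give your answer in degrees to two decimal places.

sin θ_c = n₂/n₁, so n₂/n₁ = sin 40.88° = 0.6545.
Brewster: tan θ_B = n₂/n₁ = 0.6545.
θ_B = arctan(0.6545) = 33.20°.

θ_B ≈ 33.20°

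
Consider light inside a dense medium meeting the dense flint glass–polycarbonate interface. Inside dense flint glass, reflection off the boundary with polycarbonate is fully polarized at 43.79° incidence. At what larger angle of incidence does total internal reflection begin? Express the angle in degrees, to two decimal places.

tan θ_B = n₂/n₁ = tan 43.79° = 0.9586.
Total internal reflection: sin θ_c = n₂/n₁ = 0.9586.
θ_c = arcsin(0.9586) = 73.46°.

θ_c ≈ 73.46°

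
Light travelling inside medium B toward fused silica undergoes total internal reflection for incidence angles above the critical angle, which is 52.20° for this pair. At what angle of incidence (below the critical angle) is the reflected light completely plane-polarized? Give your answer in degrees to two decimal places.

At the critical angle sin θ_c = n₂/n₁, giving n₂/n₁ = sin 52.20° = 0.7902.
Then tan θ_B = n₂/n₁ = 0.7902, so θ_B = arctan 0.7902 = 38.31°.

θ_B ≈ 38.31°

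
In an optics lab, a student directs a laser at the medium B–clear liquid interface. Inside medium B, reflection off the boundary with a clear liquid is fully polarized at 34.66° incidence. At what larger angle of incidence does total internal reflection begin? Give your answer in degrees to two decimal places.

tan θ_B = n₂/n₁ = tan 34.66° = 0.6914.
Total internal reflection: sin θ_c = n₂/n₁ = 0.6914.
θ_c = arcsin(0.6914) = 43.74°.

θ_c ≈ 43.74°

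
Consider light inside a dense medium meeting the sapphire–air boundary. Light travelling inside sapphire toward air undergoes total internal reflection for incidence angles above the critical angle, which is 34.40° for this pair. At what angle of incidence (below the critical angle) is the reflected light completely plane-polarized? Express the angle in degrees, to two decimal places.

sin θ_c = n₂/n₁, so n₂/n₁ = sin 34.40° = 0.5650.
Brewster: tan θ_B = n₂/n₁ = 0.5650.
θ_B = arctan(0.5650) = 29.47°.

θ_B ≈ 29.47°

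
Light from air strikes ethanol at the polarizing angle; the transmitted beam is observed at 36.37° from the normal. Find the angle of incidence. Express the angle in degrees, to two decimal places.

θ_B ≈ 53.63°

Brewster's condition makes the reflected and refracted beams perpendicular: θ_B + θ_t = 90°.
So θ_B = 90° − θ_t = 90° − 36.37° = 53.63°.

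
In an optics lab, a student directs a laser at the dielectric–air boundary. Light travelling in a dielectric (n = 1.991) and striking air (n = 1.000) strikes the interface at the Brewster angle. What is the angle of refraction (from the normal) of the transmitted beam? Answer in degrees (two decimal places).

θ_t ≈ 63.33°

θ_B = arctan(n₂/n₁) = arctan(1.000/1.991) = 26.67°.
The refracted ray is perpendicular to the reflected ray, so θ_t = 90° − θ_B = 63.33°.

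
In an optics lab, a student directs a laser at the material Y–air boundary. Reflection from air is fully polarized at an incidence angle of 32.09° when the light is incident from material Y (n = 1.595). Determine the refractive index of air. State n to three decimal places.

n ≈ 1.000

Brewster's law: tan θ_B = n₂/n₁ (light incident in material Y, refracted into air).
n₂ = n₁ tan θ_B = 1.595 × tan 32.09° = 1.000.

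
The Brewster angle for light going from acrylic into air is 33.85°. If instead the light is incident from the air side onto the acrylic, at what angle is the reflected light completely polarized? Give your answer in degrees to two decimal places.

θ_B' ≈ 56.15°

The two Brewster angles are complementary: θ_B' = 90° − θ_B = 90° − 33.85° = 56.15°.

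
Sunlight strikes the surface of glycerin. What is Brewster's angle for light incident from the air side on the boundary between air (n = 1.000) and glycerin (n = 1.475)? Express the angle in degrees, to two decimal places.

Here n₂/n₁ = 1.475/1.000 = 1.4750, and Brewster's law gives tan θ_B = n₂/n₁.
So θ_B = arctan 1.4750 = 55.86°.

θ_B ≈ 55.86°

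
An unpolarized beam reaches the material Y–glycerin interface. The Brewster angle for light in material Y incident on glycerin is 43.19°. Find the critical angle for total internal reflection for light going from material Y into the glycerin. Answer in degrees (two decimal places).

θ_c ≈ 69.84°

tan θ_B = n₂/n₁ = tan 43.19° = 0.9387.
Total internal reflection: sin θ_c = n₂/n₁ = 0.9387.
θ_c = arcsin(0.9387) = 69.84°.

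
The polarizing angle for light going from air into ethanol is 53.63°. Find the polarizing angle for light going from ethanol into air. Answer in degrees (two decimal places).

Reversing the direction swaps n₁ and n₂, so tan θ_B' = 1/tan θ_B and θ_B' = 90° − θ_B.
Hence θ_B' = 90° − 53.63° = 36.37°.

θ_B' ≈ 36.37°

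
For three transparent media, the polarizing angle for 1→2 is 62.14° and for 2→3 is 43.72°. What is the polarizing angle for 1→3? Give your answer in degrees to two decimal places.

n₂/n₁ = tan 62.14° = 1.8919 and n₃/n₂ = tan 43.72° = 0.9563.
Multiplying, n₃/n₁ = 1.8919 × 0.9563 = 1.8092, and θ_B(1→3) = arctan 1.8092 = 61.07°.

θ_B ≈ 61.07°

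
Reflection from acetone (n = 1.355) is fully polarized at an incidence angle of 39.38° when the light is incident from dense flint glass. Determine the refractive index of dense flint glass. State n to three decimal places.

n ≈ 1.651

Full polarization of the reflected beam means tan θ_B = n₂/n₁, where n₁ is the incident medium (dense flint glass).
n₁ = n₂ / tan θ_B = 1.355 / tan 39.38° = 1.651.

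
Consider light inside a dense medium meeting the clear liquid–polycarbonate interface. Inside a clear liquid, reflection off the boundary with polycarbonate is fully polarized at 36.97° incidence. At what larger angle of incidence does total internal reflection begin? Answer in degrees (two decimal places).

n₂/n₁ = tan 36.97° = 0.7527; the critical angle satisfies sin θ_c = n₂/n₁.
θ_c = arcsin(0.7527) = 48.83°.

θ_c ≈ 48.83°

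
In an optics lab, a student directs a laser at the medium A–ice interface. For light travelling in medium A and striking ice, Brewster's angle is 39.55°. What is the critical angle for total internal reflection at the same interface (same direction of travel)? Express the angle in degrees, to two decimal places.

θ_c ≈ 55.67°

n₂/n₁ = tan 39.55° = 0.8258; the critical angle satisfies sin θ_c = n₂/n₁.
θ_c = arcsin(0.8258) = 55.67°.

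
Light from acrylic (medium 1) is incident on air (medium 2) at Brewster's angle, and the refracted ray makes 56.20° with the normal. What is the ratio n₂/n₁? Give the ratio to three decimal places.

At Brewster incidence θ_B = 90° − θ_t = 90° − 56.20° = 33.80°.
Then n₂/n₁ = tan θ_B = tan 33.80° = 0.669.

n₂/n₁ ≈ 0.669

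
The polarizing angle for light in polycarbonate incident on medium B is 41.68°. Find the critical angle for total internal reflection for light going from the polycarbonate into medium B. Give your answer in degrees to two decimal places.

θ_c ≈ 62.92°

From Brewster, n₂/n₁ = tan θ_B = tan 41.68° = 0.8903.
Then sin θ_c = n₂/n₁ = 0.8903, so θ_c = arcsin 0.8903 = 62.92°.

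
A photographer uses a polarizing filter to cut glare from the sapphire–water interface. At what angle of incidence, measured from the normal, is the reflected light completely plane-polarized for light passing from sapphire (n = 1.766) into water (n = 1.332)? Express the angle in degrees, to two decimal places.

Brewster's condition: tan θ_B = n₂/n₁ = 1.332/1.766 = 0.7542. Taking the arctangent, θ_B = 37.03°.

θ_B ≈ 37.03°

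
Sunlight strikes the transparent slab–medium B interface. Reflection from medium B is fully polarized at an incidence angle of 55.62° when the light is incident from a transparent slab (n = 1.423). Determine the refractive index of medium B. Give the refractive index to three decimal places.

Brewster's law: tan θ_B = n₂/n₁ (light incident in a transparent slab, refracted into medium B).
n₂ = n₁ tan θ_B = 1.423 × tan 55.62° = 2.080.

n ≈ 2.080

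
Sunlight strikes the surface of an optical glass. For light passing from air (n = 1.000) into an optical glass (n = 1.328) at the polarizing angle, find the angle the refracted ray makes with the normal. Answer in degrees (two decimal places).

θ_t ≈ 36.98°

First find Brewster's angle: tan θ_B = 1.328/1.000 = 1.3280, giving θ_B = 53.02°.
The refracted ray is perpendicular to the reflected ray, so θ_t = 90° − θ_B = 36.98°.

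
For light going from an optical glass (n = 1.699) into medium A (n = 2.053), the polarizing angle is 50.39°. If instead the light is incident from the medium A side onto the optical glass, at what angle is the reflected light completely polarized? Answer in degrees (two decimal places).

θ_B' ≈ 39.61°

Reversing the direction swaps n₁ and n₂, so tan θ_B' = 1/tan θ_B and θ_B' = 90° − θ_B.
Hence θ_B' = 90° − 50.39° = 39.61°.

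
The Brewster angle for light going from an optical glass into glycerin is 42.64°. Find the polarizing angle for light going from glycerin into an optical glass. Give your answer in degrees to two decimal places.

θ_B' ≈ 47.36°

Reversing the direction swaps n₁ and n₂, so tan θ_B' = 1/tan θ_B and θ_B' = 90° − θ_B.
Hence θ_B' = 90° − 42.64° = 47.36°.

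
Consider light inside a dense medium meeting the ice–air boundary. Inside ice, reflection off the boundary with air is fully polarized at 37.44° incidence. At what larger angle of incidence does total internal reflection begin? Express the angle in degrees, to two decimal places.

From Brewster, n₂/n₁ = tan θ_B = tan 37.44° = 0.7657.
Then sin θ_c = n₂/n₁ = 0.7657, so θ_c = arcsin 0.7657 = 49.97°.

θ_c ≈ 49.97°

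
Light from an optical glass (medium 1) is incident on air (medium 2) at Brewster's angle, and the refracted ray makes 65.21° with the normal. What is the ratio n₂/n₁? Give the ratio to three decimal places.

θ_B + θ_t = 90°, so θ_B = 90° − 65.21° = 24.79°.
Then n₂/n₁ = tan θ_B = tan 24.79° = 0.462.

n₂/n₁ ≈ 0.462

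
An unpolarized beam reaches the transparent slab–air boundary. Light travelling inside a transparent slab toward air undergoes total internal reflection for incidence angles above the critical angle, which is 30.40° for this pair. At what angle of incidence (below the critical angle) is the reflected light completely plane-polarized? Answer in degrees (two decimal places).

θ_B ≈ 26.84°

sin θ_c = n₂/n₁, so n₂/n₁ = sin 30.40° = 0.5060.
Brewster: tan θ_B = n₂/n₁ = 0.5060.
θ_B = arctan(0.5060) = 26.84°.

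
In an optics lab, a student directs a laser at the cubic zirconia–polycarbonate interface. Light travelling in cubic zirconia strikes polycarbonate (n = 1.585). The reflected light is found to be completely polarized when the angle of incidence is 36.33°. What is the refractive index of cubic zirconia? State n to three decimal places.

At the Brewster angle, tan θ_B = n₂/n₁ with n₁ on the incident side (cubic zirconia) and n₂ on the transmitted side (polycarbonate).
n₁ = n₂ / tan θ_B = 1.585 / tan 36.33° = 2.155.

n ≈ 2.155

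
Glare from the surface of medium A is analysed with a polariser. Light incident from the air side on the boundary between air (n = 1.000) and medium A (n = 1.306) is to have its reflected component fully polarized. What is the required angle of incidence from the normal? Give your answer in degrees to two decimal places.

tan θ_B = n₂/n₁ = 1.306/1.000 = 1.3060. Taking the arctangent, θ_B = 52.56°.

θ_B ≈ 52.56°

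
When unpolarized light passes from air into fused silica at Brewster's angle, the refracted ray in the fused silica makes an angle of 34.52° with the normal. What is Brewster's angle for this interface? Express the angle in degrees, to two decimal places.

Since the reflected and refracted rays are at right angles at the polarizing angle, θ_B + θ_t = 90°.
So θ_B = 90° − θ_t = 90° − 34.52° = 55.48°.

θ_B ≈ 55.48°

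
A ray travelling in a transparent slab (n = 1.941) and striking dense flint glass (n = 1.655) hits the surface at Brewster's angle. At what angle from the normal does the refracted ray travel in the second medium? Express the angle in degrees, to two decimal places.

tan θ_B = n₂/n₁ = 1.655/1.941 = 0.8527, so θ_B = 40.45°.
The refracted ray is perpendicular to the reflected ray, so θ_t = 90° − θ_B = 49.55°.

θ_t ≈ 49.55°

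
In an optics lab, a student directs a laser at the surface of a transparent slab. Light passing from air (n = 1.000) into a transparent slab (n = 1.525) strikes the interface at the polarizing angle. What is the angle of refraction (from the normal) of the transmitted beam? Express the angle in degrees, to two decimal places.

θ_t ≈ 33.25°

θ_B = arctan(n₂/n₁) = arctan(1.525/1.000) = 56.75°.
At Brewster's angle the reflected and refracted rays are perpendicular, so θ_t = 90° − θ_B = 90° − 56.75° = 33.25°.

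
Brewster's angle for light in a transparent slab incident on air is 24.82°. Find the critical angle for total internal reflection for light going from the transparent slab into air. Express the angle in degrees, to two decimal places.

θ_c ≈ 27.55°

n₂/n₁ = tan 24.82° = 0.4625; the critical angle satisfies sin θ_c = n₂/n₁.
θ_c = arcsin(0.4625) = 27.55°.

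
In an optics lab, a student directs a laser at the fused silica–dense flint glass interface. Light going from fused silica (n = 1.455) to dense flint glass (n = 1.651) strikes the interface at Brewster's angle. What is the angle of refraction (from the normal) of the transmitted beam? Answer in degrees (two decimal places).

θ_B = arctan(n₂/n₁) = arctan(1.651/1.455) = 48.61°.
At Brewster's angle the reflected and refracted rays are perpendicular, so θ_t = 90° − θ_B = 90° − 48.61° = 41.39°.

θ_t ≈ 41.39°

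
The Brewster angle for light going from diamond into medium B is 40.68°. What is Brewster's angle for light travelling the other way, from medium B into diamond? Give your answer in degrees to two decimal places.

θ_B' ≈ 49.32°

tan θ_B' = n₁/n₂ = 1/tan θ_B, so θ_B' = 90° − θ_B.
θ_B' = 90° − 40.68° = 49.32°.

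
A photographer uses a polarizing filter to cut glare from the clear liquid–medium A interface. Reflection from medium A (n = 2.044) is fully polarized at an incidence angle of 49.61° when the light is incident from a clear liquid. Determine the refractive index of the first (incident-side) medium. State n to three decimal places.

At the polarizing angle, tan θ_B = n₂/n₁ with n₁ on the incident side (a clear liquid) and n₂ on the transmitted side (medium A).
n₁ = n₂ / tan θ_B = 2.044 / tan 49.61° = 1.739.

n ≈ 1.739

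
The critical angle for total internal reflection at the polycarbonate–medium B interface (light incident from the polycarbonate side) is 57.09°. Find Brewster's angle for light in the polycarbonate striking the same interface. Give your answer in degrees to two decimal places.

At the critical angle sin θ_c = n₂/n₁, giving n₂/n₁ = sin 57.09° = 0.8395.
Then tan θ_B = n₂/n₁ = 0.8395, so θ_B = arctan 0.8395 = 40.01°.

θ_B ≈ 40.01°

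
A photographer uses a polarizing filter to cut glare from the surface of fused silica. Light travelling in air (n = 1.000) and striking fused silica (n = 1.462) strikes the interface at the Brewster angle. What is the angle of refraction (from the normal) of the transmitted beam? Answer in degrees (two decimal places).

θ_t ≈ 34.37°

θ_B = arctan(n₂/n₁) = arctan(1.462/1.000) = 55.63°.
At Brewster's angle the reflected and refracted rays are perpendicular, so θ_t = 90° − θ_B = 90° − 55.63° = 34.37°.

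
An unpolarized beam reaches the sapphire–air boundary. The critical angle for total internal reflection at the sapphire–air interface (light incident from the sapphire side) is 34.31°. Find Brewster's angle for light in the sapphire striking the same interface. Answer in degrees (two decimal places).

θ_B ≈ 29.41°

n₂/n₁ = sin θ_c = sin 34.31° = 0.5637.
tan θ_B equals the same ratio, so θ_B = arctan(0.5637) = 29.41°.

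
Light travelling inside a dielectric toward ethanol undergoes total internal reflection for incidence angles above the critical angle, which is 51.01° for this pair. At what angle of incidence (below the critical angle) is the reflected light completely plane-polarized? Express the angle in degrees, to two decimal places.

θ_B ≈ 37.86°

sin θ_c = n₂/n₁, so n₂/n₁ = sin 51.01° = 0.7773.
Brewster: tan θ_B = n₂/n₁ = 0.7773.
θ_B = arctan(0.7773) = 37.86°.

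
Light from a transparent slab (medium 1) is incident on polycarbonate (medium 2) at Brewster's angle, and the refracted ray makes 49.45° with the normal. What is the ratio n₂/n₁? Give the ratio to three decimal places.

n₂/n₁ ≈ 0.856

At Brewster incidence θ_B = 90° − θ_t = 90° − 49.45° = 40.55°.
tan θ_B = n₂/n₁, so n₂/n₁ = tan 40.55° = 0.856.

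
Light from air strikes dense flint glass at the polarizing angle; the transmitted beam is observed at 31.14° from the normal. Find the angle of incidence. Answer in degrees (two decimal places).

Brewster's condition makes the reflected and refracted beams perpendicular: θ_B + θ_t = 90°.
θ_B = 90° − 31.14° = 58.86°.

θ_B ≈ 58.86°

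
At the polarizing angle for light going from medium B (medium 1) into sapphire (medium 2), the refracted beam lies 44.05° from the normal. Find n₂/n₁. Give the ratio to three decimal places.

θ_B + θ_t = 90°, so θ_B = 90° − 44.05° = 45.95°.
Then n₂/n₁ = tan θ_B = tan 45.95° = 1.034.

n₂/n₁ ≈ 1.034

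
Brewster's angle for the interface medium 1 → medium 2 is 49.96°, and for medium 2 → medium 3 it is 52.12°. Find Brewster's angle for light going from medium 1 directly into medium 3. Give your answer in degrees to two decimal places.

θ_B ≈ 56.83°

Each Brewster angle gives a ratio: n₂/n₁ = tan 49.96° = 1.1901, n₃/n₂ = tan 52.12° = 1.2855.
So n₃/n₁ = (n₂/n₁)(n₃/n₂) = 1.1901 × 1.2855 = 1.5298.
θ_B(1→3) = arctan(1.5298) = 56.83°.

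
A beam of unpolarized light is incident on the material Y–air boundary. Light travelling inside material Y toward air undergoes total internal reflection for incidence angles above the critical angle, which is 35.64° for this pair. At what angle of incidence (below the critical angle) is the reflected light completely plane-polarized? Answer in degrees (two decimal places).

θ_B ≈ 30.23°

At the critical angle sin θ_c = n₂/n₁, giving n₂/n₁ = sin 35.64° = 0.5827.
Then tan θ_B = n₂/n₁ = 0.5827, so θ_B = arctan 0.5827 = 30.23°.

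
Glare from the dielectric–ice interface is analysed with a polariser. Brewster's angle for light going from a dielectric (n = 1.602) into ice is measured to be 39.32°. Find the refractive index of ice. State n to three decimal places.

At Brewster's angle, tan θ_B = n₂/n₁ with n₁ on the incident side (a dielectric) and n₂ on the transmitted side (ice).
n₂ = n₁ tan θ_B = 1.602 × tan 39.32° = 1.312.

n ≈ 1.312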